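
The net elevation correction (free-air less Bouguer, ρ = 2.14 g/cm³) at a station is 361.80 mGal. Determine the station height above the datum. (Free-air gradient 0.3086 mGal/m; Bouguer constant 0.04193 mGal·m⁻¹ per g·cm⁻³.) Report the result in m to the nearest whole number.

1653

Combined gradient = 0.3086 − 0.04193 × 2.14 = 0.2188698 mGal/m
h = 361.80 / 0.2188698 = 1653.04 m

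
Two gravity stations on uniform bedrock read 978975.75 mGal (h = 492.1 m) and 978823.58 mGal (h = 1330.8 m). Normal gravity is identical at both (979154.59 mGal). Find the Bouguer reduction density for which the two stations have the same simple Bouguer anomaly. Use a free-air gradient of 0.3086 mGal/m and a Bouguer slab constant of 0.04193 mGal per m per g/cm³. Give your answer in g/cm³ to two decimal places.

3.03

Δg_obs = 978823.58 − 978975.75 = -152.17 mGal over Δh = 1330.8 − 492.1 = 838.7 m
Equal Bouguer anomalies ⇒ Δg_obs + (0.3086 − 0.04193ρ)·Δh = 0
0.3086 − 0.04193ρ = −Δg_obs/Δh = 0.18144
ρ = (0.3086 − 0.18144) / 0.04193 = 3.03 g/cm³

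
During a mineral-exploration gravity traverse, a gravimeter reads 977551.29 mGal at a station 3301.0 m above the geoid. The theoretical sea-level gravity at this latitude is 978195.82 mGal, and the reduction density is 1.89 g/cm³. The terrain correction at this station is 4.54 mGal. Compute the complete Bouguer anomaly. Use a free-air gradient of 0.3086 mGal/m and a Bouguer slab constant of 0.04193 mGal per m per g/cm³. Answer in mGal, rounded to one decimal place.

Free-air correction = 0.3086 × 3301.0 = 1018.69 mGal
Free-air anomaly = 977551.29 − 978195.82 + (1018.69) = 374.16 mGal
Bouguer slab correction = 0.04193 × 1.89 × 3301.0 = 261.60 mGal
Simple Bouguer anomaly = 374.16 − (261.60) = 112.56 mGal
Complete Bouguer anomaly = 112.56 + 4.54 = 117.10 mGal

117.1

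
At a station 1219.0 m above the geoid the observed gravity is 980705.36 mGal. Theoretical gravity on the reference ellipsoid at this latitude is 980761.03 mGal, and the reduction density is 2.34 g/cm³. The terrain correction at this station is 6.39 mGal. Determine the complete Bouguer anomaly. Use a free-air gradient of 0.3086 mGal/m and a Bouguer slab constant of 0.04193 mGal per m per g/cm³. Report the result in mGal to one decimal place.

Free-air correction = 0.3086 × 1219.0 = 376.18 mGal
Free-air anomaly = 980705.36 − 980761.03 + (376.18) = 320.51 mGal
Bouguer slab correction = 0.04193 × 2.34 × 1219.0 = 119.60 mGal
Simple Bouguer anomaly = 320.51 − (119.60) = 200.91 mGal
Complete Bouguer anomaly = 200.91 + 6.39 = 207.30 mGal

207.3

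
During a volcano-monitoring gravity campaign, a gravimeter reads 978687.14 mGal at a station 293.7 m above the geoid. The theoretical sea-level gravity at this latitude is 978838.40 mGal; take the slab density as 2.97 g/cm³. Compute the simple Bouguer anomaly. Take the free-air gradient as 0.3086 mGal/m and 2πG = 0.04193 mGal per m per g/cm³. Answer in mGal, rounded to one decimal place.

-97.2

Free-air correction = 0.3086 × 293.7 = 90.64 mGal
Free-air anomaly = 978687.14 − 978838.40 + (90.64) = -60.62 mGal
Bouguer slab correction = 0.04193 × 2.97 × 293.7 = 36.58 mGal
Simple Bouguer anomaly = -60.62 − (36.58) = -97.20 mGal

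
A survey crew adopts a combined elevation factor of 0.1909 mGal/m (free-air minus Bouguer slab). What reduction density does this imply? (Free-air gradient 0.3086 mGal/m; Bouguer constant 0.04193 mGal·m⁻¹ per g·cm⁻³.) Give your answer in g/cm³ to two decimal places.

2.81

0.1909 = 0.3086 − 0.04193 × ρ
ρ = (0.3086 − 0.1909) / 0.04193 = 2.81 g/cm³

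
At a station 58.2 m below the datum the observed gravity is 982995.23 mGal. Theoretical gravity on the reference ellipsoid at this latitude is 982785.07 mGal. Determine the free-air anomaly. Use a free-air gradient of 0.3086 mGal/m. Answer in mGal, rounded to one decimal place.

192.2

Free-air correction = 0.3086 × -58.2 = -17.96 mGal
Free-air anomaly = 982995.23 − 982785.07 + (-17.96) = 192.20 mGal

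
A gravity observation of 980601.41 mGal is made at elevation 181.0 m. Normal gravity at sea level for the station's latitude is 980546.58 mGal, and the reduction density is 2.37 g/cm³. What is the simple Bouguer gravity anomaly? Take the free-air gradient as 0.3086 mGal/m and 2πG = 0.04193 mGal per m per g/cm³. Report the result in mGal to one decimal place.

Free-air correction = 0.3086 × 181.0 = 55.86 mGal
Free-air anomaly = 980601.41 − 980546.58 + (55.86) = 110.69 mGal
Bouguer slab correction = 0.04193 × 2.37 × 181.0 = 17.99 mGal
Simple Bouguer anomaly = 110.69 − (17.99) = 92.70 mGal

92.7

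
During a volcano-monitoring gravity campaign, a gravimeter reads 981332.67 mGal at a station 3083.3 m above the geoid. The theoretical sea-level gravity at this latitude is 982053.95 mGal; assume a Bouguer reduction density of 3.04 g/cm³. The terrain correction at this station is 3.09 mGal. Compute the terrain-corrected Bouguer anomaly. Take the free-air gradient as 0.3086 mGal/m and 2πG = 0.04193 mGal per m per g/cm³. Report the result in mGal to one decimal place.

Free-air correction = 0.3086 × 3083.3 = 951.51 mGal
Free-air anomaly = 981332.67 − 982053.95 + (951.51) = 230.23 mGal
Bouguer slab correction = 0.04193 × 3.04 × 3083.3 = 393.02 mGal
Simple Bouguer anomaly = 230.23 − (393.02) = -162.79 mGal
Complete Bouguer anomaly = -162.79 + 3.09 = -159.70 mGal

-159.7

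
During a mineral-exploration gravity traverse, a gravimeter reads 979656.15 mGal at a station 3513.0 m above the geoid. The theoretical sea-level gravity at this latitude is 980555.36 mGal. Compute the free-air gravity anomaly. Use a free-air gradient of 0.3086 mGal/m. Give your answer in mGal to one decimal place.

Free-air correction = 0.3086 × 3513.0 = 1084.11 mGal
Free-air anomaly = 979656.15 − 980555.36 + (1084.11) = 184.90 mGal

184.9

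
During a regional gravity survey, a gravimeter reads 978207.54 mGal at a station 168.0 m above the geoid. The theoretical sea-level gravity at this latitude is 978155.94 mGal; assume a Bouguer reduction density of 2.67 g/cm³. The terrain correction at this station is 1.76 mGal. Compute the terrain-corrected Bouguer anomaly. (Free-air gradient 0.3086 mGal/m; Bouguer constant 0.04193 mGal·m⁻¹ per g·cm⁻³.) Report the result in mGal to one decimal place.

Free-air correction = 0.3086 × 168.0 = 51.84 mGal
Free-air anomaly = 978207.54 − 978155.94 + (51.84) = 103.44 mGal
Bouguer slab correction = 0.04193 × 2.67 × 168.0 = 18.81 mGal
Simple Bouguer anomaly = 103.44 − (18.81) = 84.63 mGal
Complete Bouguer anomaly = 84.63 + 1.76 = 86.39 mGal

86.4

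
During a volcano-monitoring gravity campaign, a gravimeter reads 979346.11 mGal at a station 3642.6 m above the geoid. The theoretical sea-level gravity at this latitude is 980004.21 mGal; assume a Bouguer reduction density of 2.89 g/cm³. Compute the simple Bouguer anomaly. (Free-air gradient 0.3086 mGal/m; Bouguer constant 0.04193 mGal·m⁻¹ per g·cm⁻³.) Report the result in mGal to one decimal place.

Free-air correction = 0.3086 × 3642.6 = 1124.11 mGal
Free-air anomaly = 979346.11 − 980004.21 + (1124.11) = 466.01 mGal
Bouguer slab correction = 0.04193 × 2.89 × 3642.6 = 441.40 mGal
Simple Bouguer anomaly = 466.01 − (441.40) = 24.61 mGal

24.6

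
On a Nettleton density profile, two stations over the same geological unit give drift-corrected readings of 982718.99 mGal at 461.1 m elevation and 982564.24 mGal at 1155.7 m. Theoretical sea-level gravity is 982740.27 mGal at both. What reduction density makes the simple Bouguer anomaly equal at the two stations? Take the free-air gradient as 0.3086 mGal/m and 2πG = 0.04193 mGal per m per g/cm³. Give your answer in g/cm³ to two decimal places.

Δg_obs = 982564.24 − 982718.99 = -154.75 mGal over Δh = 1155.7 − 461.1 = 694.6 m
Equal Bouguer anomalies ⇒ Δg_obs + (0.3086 − 0.04193ρ)·Δh = 0
0.3086 − 0.04193ρ = −Δg_obs/Δh = 0.22279
ρ = (0.3086 − 0.22279) / 0.04193 = 2.05 g/cm³

2.05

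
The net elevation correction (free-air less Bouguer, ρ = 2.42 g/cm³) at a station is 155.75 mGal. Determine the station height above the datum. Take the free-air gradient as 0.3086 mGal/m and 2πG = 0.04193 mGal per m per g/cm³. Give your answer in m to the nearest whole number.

Combined gradient = 0.3086 − 0.04193 × 2.42 = 0.2071294 mGal/m
h = 155.75 / 0.2071294 = 751.95 m

752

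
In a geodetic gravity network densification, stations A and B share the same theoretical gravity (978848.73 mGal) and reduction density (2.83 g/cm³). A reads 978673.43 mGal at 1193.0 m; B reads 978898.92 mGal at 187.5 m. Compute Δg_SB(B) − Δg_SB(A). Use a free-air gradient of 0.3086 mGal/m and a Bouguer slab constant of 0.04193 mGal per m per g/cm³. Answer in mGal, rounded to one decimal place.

Δg_SB(A) = 978673.43 − 978848.73 + 0.3086×1193.0 − 0.04193×2.83×1193.0 = 51.30 mGal
Δg_SB(B) = 978898.92 − 978848.73 + 0.3086×187.5 − 0.04193×2.83×187.5 = 85.80 mGal
Difference = 85.80 − (51.30) = 34.50 mGal

34.5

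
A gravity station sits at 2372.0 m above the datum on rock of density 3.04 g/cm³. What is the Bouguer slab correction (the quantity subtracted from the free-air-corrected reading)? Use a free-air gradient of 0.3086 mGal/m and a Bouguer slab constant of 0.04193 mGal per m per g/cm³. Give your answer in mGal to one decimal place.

302.4

Bouguer slab correction = 0.04193 × 3.04 × 2372.0 = 302.4 mGal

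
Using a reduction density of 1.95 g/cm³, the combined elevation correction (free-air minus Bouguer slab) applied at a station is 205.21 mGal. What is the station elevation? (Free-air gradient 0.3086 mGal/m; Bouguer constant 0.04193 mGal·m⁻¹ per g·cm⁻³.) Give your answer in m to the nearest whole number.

905

Combined gradient = 0.3086 − 0.04193 × 1.95 = 0.2268365 mGal/m
h = 205.21 / 0.2268365 = 904.66 m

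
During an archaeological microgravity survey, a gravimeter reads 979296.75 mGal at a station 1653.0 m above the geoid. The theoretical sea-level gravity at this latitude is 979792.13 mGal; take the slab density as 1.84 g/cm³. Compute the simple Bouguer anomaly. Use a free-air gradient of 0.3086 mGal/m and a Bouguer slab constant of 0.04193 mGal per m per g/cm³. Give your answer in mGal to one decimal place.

Free-air correction = 0.3086 × 1653.0 = 510.12 mGal
Free-air anomaly = 979296.75 − 979792.13 + (510.12) = 14.74 mGal
Bouguer slab correction = 0.04193 × 1.84 × 1653.0 = 127.53 mGal
Simple Bouguer anomaly = 14.74 − (127.53) = -112.79 mGal

-112.8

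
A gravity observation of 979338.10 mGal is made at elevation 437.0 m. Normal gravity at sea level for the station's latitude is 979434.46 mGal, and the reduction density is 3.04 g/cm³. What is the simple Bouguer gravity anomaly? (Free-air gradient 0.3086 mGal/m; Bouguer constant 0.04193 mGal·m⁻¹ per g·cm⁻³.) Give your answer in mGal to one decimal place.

Free-air correction = 0.3086 × 437.0 = 134.86 mGal
Free-air anomaly = 979338.10 − 979434.46 + (134.86) = 38.50 mGal
Bouguer slab correction = 0.04193 × 3.04 × 437.0 = 55.70 mGal
Simple Bouguer anomaly = 38.50 − (55.70) = -17.20 mGal

-17.2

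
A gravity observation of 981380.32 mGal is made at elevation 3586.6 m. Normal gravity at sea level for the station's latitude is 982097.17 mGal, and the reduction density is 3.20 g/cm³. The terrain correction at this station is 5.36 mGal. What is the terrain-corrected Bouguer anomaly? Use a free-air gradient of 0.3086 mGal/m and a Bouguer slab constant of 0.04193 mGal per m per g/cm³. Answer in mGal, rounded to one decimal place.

-85.9

Free-air correction = 0.3086 × 3586.6 = 1106.82 mGal
Free-air anomaly = 981380.32 − 982097.17 + (1106.82) = 389.97 mGal
Bouguer slab correction = 0.04193 × 3.20 × 3586.6 = 481.24 mGal
Simple Bouguer anomaly = 389.97 − (481.24) = -91.27 mGal
Complete Bouguer anomaly = -91.27 + 5.36 = -85.91 mGal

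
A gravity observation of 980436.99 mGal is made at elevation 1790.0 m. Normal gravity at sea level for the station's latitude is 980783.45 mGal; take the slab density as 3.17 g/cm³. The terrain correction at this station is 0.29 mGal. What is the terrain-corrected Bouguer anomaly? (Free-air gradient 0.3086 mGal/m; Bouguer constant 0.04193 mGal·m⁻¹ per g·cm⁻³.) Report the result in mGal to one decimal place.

-31.7

Free-air correction = 0.3086 × 1790.0 = 552.39 mGal
Free-air anomaly = 980436.99 − 980783.45 + (552.39) = 205.93 mGal
Bouguer slab correction = 0.04193 × 3.17 × 1790.0 = 237.92 mGal
Simple Bouguer anomaly = 205.93 − (237.92) = -31.99 mGal
Complete Bouguer anomaly = -31.99 + 0.29 = -31.70 mGal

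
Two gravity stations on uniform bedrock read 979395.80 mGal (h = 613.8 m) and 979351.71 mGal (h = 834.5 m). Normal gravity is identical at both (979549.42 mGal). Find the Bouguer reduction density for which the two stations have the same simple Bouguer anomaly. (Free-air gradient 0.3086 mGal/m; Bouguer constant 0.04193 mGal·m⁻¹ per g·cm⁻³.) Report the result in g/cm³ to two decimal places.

Δg_obs = 979351.71 − 979395.80 = -44.09 mGal over Δh = 834.5 − 613.8 = 220.7 m
Equal Bouguer anomalies ⇒ Δg_obs + (0.3086 − 0.04193ρ)·Δh = 0
0.3086 − 0.04193ρ = −Δg_obs/Δh = 0.19977
ρ = (0.3086 − 0.19977) / 0.04193 = 2.60 g/cm³

2.60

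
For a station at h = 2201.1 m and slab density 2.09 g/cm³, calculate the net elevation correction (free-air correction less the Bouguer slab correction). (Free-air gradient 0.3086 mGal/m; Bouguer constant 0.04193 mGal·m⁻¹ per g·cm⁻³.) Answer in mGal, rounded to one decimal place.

Combined gradient = 0.3086 − 0.04193 × 2.09 = 0.2209663 mGal/m
Combined elevation correction = 0.2209663 × 2201.1 = 486.4 mGal

486.4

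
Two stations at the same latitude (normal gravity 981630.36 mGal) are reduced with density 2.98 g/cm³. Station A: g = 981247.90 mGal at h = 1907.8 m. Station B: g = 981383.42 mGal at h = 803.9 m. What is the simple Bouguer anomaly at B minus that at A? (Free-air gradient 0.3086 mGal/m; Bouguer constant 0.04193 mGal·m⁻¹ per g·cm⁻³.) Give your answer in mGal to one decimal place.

Δg_SB(A) = 981247.90 − 981630.36 + 0.3086×1907.8 − 0.04193×2.98×1907.8 = -32.10 mGal
Δg_SB(B) = 981383.42 − 981630.36 + 0.3086×803.9 − 0.04193×2.98×803.9 = -99.30 mGal
Difference = -99.30 − (-32.10) = -67.20 mGal

-67.2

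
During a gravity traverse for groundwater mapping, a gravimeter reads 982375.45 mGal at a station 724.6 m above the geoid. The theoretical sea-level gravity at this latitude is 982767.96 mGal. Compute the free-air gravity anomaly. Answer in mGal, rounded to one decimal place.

Free-air correction = 0.3086 × 724.6 = 223.61 mGal
Free-air anomaly = 982375.45 − 982767.96 + (223.61) = -168.90 mGal

-168.9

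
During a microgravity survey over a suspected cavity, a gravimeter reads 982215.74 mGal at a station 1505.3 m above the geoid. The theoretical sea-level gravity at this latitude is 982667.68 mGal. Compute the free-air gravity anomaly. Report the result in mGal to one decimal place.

Free-air correction = 0.3086 × 1505.3 = 464.54 mGal
Free-air anomaly = 982215.74 − 982667.68 + (464.54) = 12.60 mGal

12.6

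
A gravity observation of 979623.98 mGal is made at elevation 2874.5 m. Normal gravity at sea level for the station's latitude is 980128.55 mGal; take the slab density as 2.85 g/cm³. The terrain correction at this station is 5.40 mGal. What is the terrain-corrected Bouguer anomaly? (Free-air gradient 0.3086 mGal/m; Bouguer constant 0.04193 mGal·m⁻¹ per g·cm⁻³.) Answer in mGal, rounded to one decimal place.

Free-air correction = 0.3086 × 2874.5 = 887.07 mGal
Free-air anomaly = 979623.98 − 980128.55 + (887.07) = 382.50 mGal
Bouguer slab correction = 0.04193 × 2.85 × 2874.5 = 343.50 mGal
Simple Bouguer anomaly = 382.50 − (343.50) = 39.00 mGal
Complete Bouguer anomaly = 39.00 + 5.40 = 44.40 mGal

44.4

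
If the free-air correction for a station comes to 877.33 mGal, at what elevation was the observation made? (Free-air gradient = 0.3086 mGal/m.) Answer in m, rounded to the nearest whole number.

h = 877.33 / 0.3086 = 2842.94 m

2843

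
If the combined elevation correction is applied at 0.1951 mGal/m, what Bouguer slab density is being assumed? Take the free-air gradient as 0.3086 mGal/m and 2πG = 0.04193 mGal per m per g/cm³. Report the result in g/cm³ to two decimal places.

0.1951 = 0.3086 − 0.04193 × ρ
ρ = (0.3086 − 0.1951) / 0.04193 = 2.71 g/cm³

2.71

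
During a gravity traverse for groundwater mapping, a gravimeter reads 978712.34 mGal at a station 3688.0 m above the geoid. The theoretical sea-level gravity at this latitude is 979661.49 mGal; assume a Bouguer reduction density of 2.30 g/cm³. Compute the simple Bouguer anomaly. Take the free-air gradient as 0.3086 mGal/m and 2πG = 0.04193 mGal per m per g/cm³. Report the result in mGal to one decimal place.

Free-air correction = 0.3086 × 3688.0 = 1138.12 mGal
Free-air anomaly = 978712.34 − 979661.49 + (1138.12) = 188.97 mGal
Bouguer slab correction = 0.04193 × 2.30 × 3688.0 = 355.67 mGal
Simple Bouguer anomaly = 188.97 − (355.67) = -166.70 mGal

-166.7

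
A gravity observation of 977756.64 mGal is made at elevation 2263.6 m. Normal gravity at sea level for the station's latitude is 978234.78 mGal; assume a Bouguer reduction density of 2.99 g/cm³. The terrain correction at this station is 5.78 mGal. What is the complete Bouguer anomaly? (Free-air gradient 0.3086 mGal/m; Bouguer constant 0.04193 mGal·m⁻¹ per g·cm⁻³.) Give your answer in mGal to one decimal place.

Free-air correction = 0.3086 × 2263.6 = 698.55 mGal
Free-air anomaly = 977756.64 − 978234.78 + (698.55) = 220.41 mGal
Bouguer slab correction = 0.04193 × 2.99 × 2263.6 = 283.79 mGal
Simple Bouguer anomaly = 220.41 − (283.79) = -63.38 mGal
Complete Bouguer anomaly = -63.38 + 5.78 = -57.60 mGal

-57.6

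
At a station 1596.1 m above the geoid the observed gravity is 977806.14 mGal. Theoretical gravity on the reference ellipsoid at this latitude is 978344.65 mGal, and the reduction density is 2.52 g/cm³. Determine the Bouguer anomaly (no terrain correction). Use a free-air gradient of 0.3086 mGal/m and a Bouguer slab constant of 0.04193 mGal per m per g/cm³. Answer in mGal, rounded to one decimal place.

-214.6

Free-air correction = 0.3086 × 1596.1 = 492.56 mGal
Free-air anomaly = 977806.14 − 978344.65 + (492.56) = -45.95 mGal
Bouguer slab correction = 0.04193 × 2.52 × 1596.1 = 168.65 mGal
Simple Bouguer anomaly = -45.95 − (168.65) = -214.60 mGal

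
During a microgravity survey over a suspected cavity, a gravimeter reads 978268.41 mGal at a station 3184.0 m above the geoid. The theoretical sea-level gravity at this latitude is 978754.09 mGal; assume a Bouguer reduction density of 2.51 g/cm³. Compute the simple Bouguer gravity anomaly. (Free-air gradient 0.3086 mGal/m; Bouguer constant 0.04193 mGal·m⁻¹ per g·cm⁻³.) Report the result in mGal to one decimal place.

Free-air correction = 0.3086 × 3184.0 = 982.58 mGal
Free-air anomaly = 978268.41 − 978754.09 + (982.58) = 496.90 mGal
Bouguer slab correction = 0.04193 × 2.51 × 3184.0 = 335.10 mGal
Simple Bouguer anomaly = 496.90 − (335.10) = 161.80 mGal

161.8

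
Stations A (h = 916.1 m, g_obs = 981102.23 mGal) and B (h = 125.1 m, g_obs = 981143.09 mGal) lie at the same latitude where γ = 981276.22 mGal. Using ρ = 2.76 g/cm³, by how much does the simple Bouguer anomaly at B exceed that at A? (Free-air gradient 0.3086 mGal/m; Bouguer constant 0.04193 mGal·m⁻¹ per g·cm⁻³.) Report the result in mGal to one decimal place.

-111.7

Δg_SB(A) = 981102.23 − 981276.22 + 0.3086×916.1 − 0.04193×2.76×916.1 = 2.70 mGal
Δg_SB(B) = 981143.09 − 981276.22 + 0.3086×125.1 − 0.04193×2.76×125.1 = -109.00 mGal
Difference = -109.00 − (2.70) = -111.70 mGal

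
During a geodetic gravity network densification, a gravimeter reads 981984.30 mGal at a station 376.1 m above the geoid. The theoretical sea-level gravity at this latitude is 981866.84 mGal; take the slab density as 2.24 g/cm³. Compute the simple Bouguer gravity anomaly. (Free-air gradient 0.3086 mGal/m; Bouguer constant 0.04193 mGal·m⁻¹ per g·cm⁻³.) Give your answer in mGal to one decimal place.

Free-air correction = 0.3086 × 376.1 = 116.06 mGal
Free-air anomaly = 981984.30 − 981866.84 + (116.06) = 233.52 mGal
Bouguer slab correction = 0.04193 × 2.24 × 376.1 = 35.32 mGal
Simple Bouguer anomaly = 233.52 − (35.32) = 198.20 mGal

198.2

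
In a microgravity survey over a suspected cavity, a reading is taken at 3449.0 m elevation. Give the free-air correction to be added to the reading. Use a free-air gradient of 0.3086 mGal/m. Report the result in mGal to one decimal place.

1064.4

Free-air correction = 0.3086 × 3449.0 = 1064.4 mGal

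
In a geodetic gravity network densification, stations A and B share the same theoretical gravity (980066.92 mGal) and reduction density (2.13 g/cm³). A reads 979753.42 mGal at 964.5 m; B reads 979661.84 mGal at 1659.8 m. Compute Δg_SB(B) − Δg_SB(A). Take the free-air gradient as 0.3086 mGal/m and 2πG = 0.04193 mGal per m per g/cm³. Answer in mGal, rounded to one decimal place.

60.9

Δg_SB(A) = 979753.42 − 980066.92 + 0.3086×964.5 − 0.04193×2.13×964.5 = -102.00 mGal
Δg_SB(B) = 979661.84 − 980066.92 + 0.3086×1659.8 − 0.04193×2.13×1659.8 = -41.10 mGal
Difference = -41.10 − (-102.00) = 60.90 mGal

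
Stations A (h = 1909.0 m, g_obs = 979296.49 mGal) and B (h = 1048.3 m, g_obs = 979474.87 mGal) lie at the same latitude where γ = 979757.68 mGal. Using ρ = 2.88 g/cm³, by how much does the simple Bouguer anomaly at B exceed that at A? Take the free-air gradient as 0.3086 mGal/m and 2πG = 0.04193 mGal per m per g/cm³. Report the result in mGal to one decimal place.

16.7

Δg_SB(A) = 979296.49 − 979757.68 + 0.3086×1909.0 − 0.04193×2.88×1909.0 = -102.60 mGal
Δg_SB(B) = 979474.87 − 979757.68 + 0.3086×1048.3 − 0.04193×2.88×1048.3 = -85.90 mGal
Difference = -85.90 − (-102.60) = 16.70 mGal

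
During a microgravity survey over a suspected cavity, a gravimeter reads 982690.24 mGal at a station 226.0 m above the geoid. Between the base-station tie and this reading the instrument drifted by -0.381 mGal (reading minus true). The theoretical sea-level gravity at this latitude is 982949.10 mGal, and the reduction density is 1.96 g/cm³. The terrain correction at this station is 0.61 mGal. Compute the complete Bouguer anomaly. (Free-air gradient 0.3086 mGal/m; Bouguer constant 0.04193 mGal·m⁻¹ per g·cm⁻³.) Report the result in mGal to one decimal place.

-206.7

Drift-corrected reading = 982690.24 − (-0.381) = 982690.621 mGal
Free-air correction = 0.3086 × 226.0 = 69.74 mGal
Free-air anomaly = 982690.621 − 982949.10 + (69.74) = -188.739 mGal
Bouguer slab correction = 0.04193 × 1.96 × 226.0 = 18.57 mGal
Simple Bouguer anomaly = -188.739 − (18.57) = -207.309 mGal
Complete Bouguer anomaly = -207.309 + 0.61 = -206.699 mGal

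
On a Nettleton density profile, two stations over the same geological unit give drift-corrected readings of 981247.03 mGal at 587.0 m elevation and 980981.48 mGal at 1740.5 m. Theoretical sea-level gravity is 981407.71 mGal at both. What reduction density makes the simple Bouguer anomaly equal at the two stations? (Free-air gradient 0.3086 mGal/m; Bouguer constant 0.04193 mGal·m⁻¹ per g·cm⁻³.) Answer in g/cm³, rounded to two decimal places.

1.87

Δg_obs = 980981.48 − 981247.03 = -265.55 mGal over Δh = 1740.5 − 587.0 = 1153.5 m
Equal Bouguer anomalies ⇒ Δg_obs + (0.3086 − 0.04193ρ)·Δh = 0
0.3086 − 0.04193ρ = −Δg_obs/Δh = 0.23021
ρ = (0.3086 − 0.23021) / 0.04193 = 1.87 g/cm³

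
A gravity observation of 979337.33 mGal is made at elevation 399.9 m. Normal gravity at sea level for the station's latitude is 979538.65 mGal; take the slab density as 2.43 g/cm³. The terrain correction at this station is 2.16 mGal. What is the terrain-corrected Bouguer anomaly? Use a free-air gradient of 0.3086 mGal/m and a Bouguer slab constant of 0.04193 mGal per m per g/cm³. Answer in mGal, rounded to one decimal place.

Free-air correction = 0.3086 × 399.9 = 123.41 mGal
Free-air anomaly = 979337.33 − 979538.65 + (123.41) = -77.91 mGal
Bouguer slab correction = 0.04193 × 2.43 × 399.9 = 40.75 mGal
Simple Bouguer anomaly = -77.91 − (40.75) = -118.66 mGal
Complete Bouguer anomaly = -118.66 + 2.16 = -116.50 mGal

-116.5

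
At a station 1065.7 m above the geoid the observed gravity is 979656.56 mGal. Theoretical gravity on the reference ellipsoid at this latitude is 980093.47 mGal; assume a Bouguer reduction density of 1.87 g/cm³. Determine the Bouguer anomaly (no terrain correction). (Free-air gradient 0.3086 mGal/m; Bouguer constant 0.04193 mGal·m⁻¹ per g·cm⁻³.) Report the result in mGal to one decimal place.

Free-air correction = 0.3086 × 1065.7 = 328.88 mGal
Free-air anomaly = 979656.56 − 980093.47 + (328.88) = -108.03 mGal
Bouguer slab correction = 0.04193 × 1.87 × 1065.7 = 83.56 mGal
Simple Bouguer anomaly = -108.03 − (83.56) = -191.59 mGal

-191.6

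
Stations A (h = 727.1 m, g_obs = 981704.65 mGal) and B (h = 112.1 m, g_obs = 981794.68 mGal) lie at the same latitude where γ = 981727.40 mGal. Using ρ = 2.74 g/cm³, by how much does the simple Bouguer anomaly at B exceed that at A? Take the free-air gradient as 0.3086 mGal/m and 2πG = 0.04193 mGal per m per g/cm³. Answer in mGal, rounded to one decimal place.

Δg_SB(A) = 981704.65 − 981727.40 + 0.3086×727.1 − 0.04193×2.74×727.1 = 118.10 mGal
Δg_SB(B) = 981794.68 − 981727.40 + 0.3086×112.1 − 0.04193×2.74×112.1 = 89.00 mGal
Difference = 89.00 − (118.10) = -29.10 mGal

-29.1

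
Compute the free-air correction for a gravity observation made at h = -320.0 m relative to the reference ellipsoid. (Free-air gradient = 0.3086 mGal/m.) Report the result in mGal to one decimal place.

Free-air correction = 0.3086 × -320.0 = -98.8 mGal

-98.8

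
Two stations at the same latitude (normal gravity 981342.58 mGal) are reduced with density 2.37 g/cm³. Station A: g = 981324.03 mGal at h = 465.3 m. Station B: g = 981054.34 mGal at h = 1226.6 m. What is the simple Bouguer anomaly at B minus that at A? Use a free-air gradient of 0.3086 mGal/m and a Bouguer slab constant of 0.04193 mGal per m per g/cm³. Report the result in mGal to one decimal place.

Δg_SB(A) = 981324.03 − 981342.58 + 0.3086×465.3 − 0.04193×2.37×465.3 = 78.80 mGal
Δg_SB(B) = 981054.34 − 981342.58 + 0.3086×1226.6 − 0.04193×2.37×1226.6 = -31.60 mGal
Difference = -31.60 − (78.80) = -110.40 mGal

-110.4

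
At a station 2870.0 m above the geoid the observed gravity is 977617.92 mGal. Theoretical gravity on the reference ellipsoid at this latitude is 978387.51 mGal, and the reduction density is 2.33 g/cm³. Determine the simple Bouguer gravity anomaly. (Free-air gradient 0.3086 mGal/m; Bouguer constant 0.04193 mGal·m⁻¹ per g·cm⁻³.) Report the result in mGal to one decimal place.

Free-air correction = 0.3086 × 2870.0 = 885.68 mGal
Free-air anomaly = 977617.92 − 978387.51 + (885.68) = 116.09 mGal
Bouguer slab correction = 0.04193 × 2.33 × 2870.0 = 280.39 mGal
Simple Bouguer anomaly = 116.09 − (280.39) = -164.30 mGal

-164.3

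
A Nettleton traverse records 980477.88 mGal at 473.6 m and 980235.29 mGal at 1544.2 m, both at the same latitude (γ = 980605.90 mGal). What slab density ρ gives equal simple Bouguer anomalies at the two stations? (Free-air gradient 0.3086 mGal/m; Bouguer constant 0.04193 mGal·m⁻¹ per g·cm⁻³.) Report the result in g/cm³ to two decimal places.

1.96

Δg_obs = 980235.29 − 980477.88 = -242.59 mGal over Δh = 1544.2 − 473.6 = 1070.6 m
Equal Bouguer anomalies ⇒ Δg_obs + (0.3086 − 0.04193ρ)·Δh = 0
0.3086 − 0.04193ρ = −Δg_obs/Δh = 0.22659
ρ = (0.3086 − 0.22659) / 0.04193 = 1.96 g/cm³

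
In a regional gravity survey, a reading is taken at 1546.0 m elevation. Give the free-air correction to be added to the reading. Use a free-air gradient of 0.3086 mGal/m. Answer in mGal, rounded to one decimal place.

477.1

Free-air correction = 0.3086 × 1546.0 = 477.1 mGal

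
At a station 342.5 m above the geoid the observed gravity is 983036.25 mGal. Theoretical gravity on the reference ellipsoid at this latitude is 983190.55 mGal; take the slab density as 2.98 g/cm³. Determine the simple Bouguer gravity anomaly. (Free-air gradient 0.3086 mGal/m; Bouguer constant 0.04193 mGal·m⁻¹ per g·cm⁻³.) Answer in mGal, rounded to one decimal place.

-91.4

Free-air correction = 0.3086 × 342.5 = 105.70 mGal
Free-air anomaly = 983036.25 − 983190.55 + (105.70) = -48.60 mGal
Bouguer slab correction = 0.04193 × 2.98 × 342.5 = 42.80 mGal
Simple Bouguer anomaly = -48.60 − (42.80) = -91.40 mGal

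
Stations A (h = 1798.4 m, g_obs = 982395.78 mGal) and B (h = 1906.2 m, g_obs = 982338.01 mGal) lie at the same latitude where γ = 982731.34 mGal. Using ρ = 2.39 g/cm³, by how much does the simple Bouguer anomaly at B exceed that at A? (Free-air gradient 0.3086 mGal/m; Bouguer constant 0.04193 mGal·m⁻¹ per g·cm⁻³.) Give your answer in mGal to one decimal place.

-35.3

Δg_SB(A) = 982395.78 − 982731.34 + 0.3086×1798.4 − 0.04193×2.39×1798.4 = 39.20 mGal
Δg_SB(B) = 982338.01 − 982731.34 + 0.3086×1906.2 − 0.04193×2.39×1906.2 = 3.90 mGal
Difference = 3.90 − (39.20) = -35.30 mGal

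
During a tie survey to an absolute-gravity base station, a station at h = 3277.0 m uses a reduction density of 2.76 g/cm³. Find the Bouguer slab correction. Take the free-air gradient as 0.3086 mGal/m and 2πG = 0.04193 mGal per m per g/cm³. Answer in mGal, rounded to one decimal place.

379.2

Bouguer slab correction = 0.04193 × 2.76 × 3277.0 = 379.2 mGal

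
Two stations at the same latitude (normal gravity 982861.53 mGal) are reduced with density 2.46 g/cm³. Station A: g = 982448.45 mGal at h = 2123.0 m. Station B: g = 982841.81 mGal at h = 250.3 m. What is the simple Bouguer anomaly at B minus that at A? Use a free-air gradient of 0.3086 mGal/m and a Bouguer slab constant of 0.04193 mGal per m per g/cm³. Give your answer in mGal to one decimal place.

Δg_SB(A) = 982448.45 − 982861.53 + 0.3086×2123.0 − 0.04193×2.46×2123.0 = 23.10 mGal
Δg_SB(B) = 982841.81 − 982861.53 + 0.3086×250.3 − 0.04193×2.46×250.3 = 31.70 mGal
Difference = 31.70 − (23.10) = 8.60 mGal

8.6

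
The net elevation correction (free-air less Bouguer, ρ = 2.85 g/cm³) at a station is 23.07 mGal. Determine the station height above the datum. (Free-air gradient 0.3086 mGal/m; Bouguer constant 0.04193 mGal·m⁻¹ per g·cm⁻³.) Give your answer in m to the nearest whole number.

122

Combined gradient = 0.3086 − 0.04193 × 2.85 = 0.1890995 mGal/m
h = 23.07 / 0.1890995 = 122.00 m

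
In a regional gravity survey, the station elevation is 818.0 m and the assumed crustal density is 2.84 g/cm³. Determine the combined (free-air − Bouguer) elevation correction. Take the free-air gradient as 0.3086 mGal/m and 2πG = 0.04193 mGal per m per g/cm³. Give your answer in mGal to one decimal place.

155.0

Combined gradient = 0.3086 − 0.04193 × 2.84 = 0.1895188 mGal/m
Combined elevation correction = 0.1895188 × 818.0 = 155.0 mGal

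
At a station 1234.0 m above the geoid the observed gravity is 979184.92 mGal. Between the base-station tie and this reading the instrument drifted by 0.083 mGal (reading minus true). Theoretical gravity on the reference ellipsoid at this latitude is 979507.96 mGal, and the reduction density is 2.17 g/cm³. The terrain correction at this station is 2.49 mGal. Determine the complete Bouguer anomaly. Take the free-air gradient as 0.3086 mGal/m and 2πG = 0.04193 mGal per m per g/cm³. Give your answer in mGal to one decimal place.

-52.1

Drift-corrected reading = 979184.92 − (0.083) = 979184.837 mGal
Free-air correction = 0.3086 × 1234.0 = 380.81 mGal
Free-air anomaly = 979184.837 − 979507.96 + (380.81) = 57.687 mGal
Bouguer slab correction = 0.04193 × 2.17 × 1234.0 = 112.28 mGal
Simple Bouguer anomaly = 57.687 − (112.28) = -54.593 mGal
Complete Bouguer anomaly = -54.593 + 2.49 = -52.103 mGal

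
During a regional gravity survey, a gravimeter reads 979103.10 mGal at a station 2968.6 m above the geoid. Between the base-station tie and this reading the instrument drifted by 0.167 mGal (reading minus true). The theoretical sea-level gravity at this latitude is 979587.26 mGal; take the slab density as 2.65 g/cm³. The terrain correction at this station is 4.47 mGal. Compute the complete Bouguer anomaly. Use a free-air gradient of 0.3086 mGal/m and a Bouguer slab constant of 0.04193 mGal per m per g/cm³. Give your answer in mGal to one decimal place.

106.4

Drift-corrected reading = 979103.10 − (0.167) = 979102.933 mGal
Free-air correction = 0.3086 × 2968.6 = 916.11 mGal
Free-air anomaly = 979102.933 − 979587.26 + (916.11) = 431.783 mGal
Bouguer slab correction = 0.04193 × 2.65 × 2968.6 = 329.85 mGal
Simple Bouguer anomaly = 431.783 − (329.85) = 101.933 mGal
Complete Bouguer anomaly = 101.933 + 4.47 = 106.403 mGal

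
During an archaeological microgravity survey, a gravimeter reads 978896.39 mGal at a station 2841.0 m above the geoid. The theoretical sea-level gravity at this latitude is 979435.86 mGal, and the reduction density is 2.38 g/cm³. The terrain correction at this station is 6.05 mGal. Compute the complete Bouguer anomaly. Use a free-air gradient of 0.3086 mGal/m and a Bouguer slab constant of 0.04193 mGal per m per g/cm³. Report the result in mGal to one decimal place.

Free-air correction = 0.3086 × 2841.0 = 876.73 mGal
Free-air anomaly = 978896.39 − 979435.86 + (876.73) = 337.26 mGal
Bouguer slab correction = 0.04193 × 2.38 × 2841.0 = 283.51 mGal
Simple Bouguer anomaly = 337.26 − (283.51) = 53.75 mGal
Complete Bouguer anomaly = 53.75 + 6.05 = 59.80 mGal

59.8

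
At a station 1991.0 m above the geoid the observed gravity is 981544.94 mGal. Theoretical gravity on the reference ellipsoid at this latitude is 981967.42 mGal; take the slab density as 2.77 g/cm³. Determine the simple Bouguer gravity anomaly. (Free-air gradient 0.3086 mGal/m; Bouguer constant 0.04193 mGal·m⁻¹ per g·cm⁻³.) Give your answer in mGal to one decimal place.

-39.3

Free-air correction = 0.3086 × 1991.0 = 614.42 mGal
Free-air anomaly = 981544.94 − 981967.42 + (614.42) = 191.94 mGal
Bouguer slab correction = 0.04193 × 2.77 × 1991.0 = 231.25 mGal
Simple Bouguer anomaly = 191.94 − (231.25) = -39.31 mGal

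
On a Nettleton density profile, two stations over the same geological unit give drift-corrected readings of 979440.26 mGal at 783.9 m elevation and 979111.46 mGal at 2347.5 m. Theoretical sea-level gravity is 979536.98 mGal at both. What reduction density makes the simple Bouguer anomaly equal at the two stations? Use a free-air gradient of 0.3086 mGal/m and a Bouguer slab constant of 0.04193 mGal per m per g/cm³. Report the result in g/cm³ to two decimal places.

2.34

Δg_obs = 979111.46 − 979440.26 = -328.80 mGal over Δh = 2347.5 − 783.9 = 1563.6 m
Equal Bouguer anomalies ⇒ Δg_obs + (0.3086 − 0.04193ρ)·Δh = 0
0.3086 − 0.04193ρ = −Δg_obs/Δh = 0.21028
ρ = (0.3086 − 0.21028) / 0.04193 = 2.34 g/cm³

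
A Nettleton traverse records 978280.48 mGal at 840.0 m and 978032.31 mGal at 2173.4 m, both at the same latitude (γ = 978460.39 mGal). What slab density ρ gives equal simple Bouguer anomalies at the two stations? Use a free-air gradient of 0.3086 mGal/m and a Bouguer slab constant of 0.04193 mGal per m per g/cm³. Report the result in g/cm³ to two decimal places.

2.92

Δg_obs = 978032.31 − 978280.48 = -248.17 mGal over Δh = 2173.4 − 840.0 = 1333.4 m
Equal Bouguer anomalies ⇒ Δg_obs + (0.3086 − 0.04193ρ)·Δh = 0
0.3086 − 0.04193ρ = −Δg_obs/Δh = 0.18612
ρ = (0.3086 − 0.18612) / 0.04193 = 2.92 g/cm³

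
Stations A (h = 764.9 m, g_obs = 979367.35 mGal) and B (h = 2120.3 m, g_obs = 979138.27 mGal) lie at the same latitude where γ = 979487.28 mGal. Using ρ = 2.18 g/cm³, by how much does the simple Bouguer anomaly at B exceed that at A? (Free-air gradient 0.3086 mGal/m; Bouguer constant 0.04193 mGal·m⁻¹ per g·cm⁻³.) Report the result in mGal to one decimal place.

Δg_SB(A) = 979367.35 − 979487.28 + 0.3086×764.9 − 0.04193×2.18×764.9 = 46.20 mGal
Δg_SB(B) = 979138.27 − 979487.28 + 0.3086×2120.3 − 0.04193×2.18×2120.3 = 111.50 mGal
Difference = 111.50 − (46.20) = 65.30 mGal

65.3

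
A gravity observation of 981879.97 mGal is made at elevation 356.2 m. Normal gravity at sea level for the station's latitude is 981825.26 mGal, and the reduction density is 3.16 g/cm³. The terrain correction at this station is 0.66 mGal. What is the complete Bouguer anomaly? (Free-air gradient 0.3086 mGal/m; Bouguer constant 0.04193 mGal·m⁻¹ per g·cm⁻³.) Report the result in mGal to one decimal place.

Free-air correction = 0.3086 × 356.2 = 109.92 mGal
Free-air anomaly = 981879.97 − 981825.26 + (109.92) = 164.63 mGal
Bouguer slab correction = 0.04193 × 3.16 × 356.2 = 47.20 mGal
Simple Bouguer anomaly = 164.63 − (47.20) = 117.43 mGal
Complete Bouguer anomaly = 117.43 + 0.66 = 118.09 mGal

118.1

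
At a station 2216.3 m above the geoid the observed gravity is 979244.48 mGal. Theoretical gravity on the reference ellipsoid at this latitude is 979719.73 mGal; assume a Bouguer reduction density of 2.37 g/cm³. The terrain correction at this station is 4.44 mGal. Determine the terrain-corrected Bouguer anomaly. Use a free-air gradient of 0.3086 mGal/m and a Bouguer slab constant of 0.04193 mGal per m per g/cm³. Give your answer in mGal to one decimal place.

Free-air correction = 0.3086 × 2216.3 = 683.95 mGal
Free-air anomaly = 979244.48 − 979719.73 + (683.95) = 208.70 mGal
Bouguer slab correction = 0.04193 × 2.37 × 2216.3 = 220.24 mGal
Simple Bouguer anomaly = 208.70 − (220.24) = -11.54 mGal
Complete Bouguer anomaly = -11.54 + 4.44 = -7.10 mGal

-7.1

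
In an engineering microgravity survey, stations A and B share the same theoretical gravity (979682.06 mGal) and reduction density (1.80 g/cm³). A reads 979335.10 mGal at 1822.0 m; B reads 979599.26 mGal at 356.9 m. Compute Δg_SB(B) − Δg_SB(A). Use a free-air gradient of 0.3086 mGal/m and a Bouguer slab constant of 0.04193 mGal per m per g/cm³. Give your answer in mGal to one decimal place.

-77.4

Δg_SB(A) = 979335.10 − 979682.06 + 0.3086×1822.0 − 0.04193×1.80×1822.0 = 77.80 mGal
Δg_SB(B) = 979599.26 − 979682.06 + 0.3086×356.9 − 0.04193×1.80×356.9 = 0.40 mGal
Difference = 0.40 − (77.80) = -77.40 mGal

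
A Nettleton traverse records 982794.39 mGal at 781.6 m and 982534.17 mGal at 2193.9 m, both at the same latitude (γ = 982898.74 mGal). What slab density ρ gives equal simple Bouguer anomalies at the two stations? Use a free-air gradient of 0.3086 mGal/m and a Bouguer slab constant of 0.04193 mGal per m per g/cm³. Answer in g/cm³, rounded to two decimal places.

2.97

Δg_obs = 982534.17 − 982794.39 = -260.22 mGal over Δh = 2193.9 − 781.6 = 1412.3 m
Equal Bouguer anomalies ⇒ Δg_obs + (0.3086 − 0.04193ρ)·Δh = 0
0.3086 − 0.04193ρ = −Δg_obs/Δh = 0.18425
ρ = (0.3086 − 0.18425) / 0.04193 = 2.97 g/cm³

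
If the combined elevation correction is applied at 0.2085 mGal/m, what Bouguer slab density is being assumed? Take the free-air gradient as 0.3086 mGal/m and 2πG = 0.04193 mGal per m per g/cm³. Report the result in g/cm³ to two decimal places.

2.39

0.2085 = 0.3086 − 0.04193 × ρ
ρ = (0.3086 − 0.2085) / 0.04193 = 2.39 g/cm³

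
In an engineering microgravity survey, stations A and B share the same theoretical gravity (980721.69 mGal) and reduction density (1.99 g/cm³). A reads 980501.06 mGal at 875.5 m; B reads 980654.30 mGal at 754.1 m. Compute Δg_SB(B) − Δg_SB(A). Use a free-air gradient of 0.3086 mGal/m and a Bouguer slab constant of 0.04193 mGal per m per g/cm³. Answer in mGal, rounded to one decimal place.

125.9

Δg_SB(A) = 980501.06 − 980721.69 + 0.3086×875.5 − 0.04193×1.99×875.5 = -23.50 mGal
Δg_SB(B) = 980654.30 − 980721.69 + 0.3086×754.1 − 0.04193×1.99×754.1 = 102.40 mGal
Difference = 102.40 − (-23.50) = 125.90 mGal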